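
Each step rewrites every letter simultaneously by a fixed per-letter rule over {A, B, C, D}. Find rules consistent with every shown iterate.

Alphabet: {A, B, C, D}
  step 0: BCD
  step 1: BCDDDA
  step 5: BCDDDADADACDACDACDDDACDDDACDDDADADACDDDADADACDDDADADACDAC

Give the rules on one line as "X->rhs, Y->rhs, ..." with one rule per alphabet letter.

  step 0 ⇒ step 1: BCD ⇒ BC·DD·DA
    B ↦ BC
    C ↦ DD
    D ↦ DA
    A ↦ C  (constrained at step 1)

A->C, B->BC, C->DD, D->DA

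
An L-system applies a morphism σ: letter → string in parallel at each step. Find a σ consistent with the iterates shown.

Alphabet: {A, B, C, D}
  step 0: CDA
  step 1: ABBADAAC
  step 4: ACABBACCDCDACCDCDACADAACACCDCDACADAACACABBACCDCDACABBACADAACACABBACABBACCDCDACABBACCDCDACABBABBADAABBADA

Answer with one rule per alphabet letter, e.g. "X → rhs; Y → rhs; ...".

  step 0 ⇒ step 1: CDA ⇒ ABB·ADA·AC
    A ↦ AC
    C ↦ ABB
    D ↦ ADA
    B ↦ CD  (constrained at step 1)

A->AC, B->CD, C->ABB, D->ADA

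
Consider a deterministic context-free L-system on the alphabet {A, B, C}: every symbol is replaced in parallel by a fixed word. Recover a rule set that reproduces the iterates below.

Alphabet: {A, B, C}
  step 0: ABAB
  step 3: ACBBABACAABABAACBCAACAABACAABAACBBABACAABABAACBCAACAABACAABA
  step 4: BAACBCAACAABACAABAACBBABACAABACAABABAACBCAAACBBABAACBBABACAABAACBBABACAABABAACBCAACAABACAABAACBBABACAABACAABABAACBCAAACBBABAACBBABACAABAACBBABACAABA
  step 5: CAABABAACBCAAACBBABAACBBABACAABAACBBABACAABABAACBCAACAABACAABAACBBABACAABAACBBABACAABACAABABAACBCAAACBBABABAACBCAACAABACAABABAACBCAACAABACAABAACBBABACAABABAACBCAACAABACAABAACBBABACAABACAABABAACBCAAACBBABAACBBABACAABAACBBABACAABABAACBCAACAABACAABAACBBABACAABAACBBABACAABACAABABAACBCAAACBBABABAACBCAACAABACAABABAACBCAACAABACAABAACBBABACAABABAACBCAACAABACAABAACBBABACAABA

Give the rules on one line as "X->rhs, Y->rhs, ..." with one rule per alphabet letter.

  step 4 ⇒ step 5: BAACBCAACAABACAABAACBBABACAABACAABABAACBCAAACBBABAACBBABACAABAACBBABACAABABAACBCAACAABACAABAACBBABACAABACAABABAACBCAAACBBABAACBBABACAABAACBBABACAABA ⇒ CAA·BA·BA·ACB·CAA·ACB·BA·BA·ACB·BA·BA·CAA·BA·ACB·BA·BA·CAA·BA·BA·ACB·CAA·CAA·BA·CAA·BA·ACB·BA·BA·CAA·BA·ACB·BA·BA·CAA·BA·CAA·BA·BA·ACB·CAA·ACB·BA·BA·BA·ACB·CAA·CAA·BA·CAA·BA·BA·ACB·CAA·CAA·BA·CAA·BA·ACB·BA·BA·CAA·BA·BA·ACB·CAA·CAA·BA·CAA·BA·ACB·BA·BA·CAA·BA·CAA·BA·BA·ACB·CAA·ACB·BA·BA·ACB·BA·BA·CAA·BA·ACB·BA·BA·CAA·BA·BA·ACB·CAA·CAA·BA·CAA·BA·ACB·BA·BA·CAA·BA·ACB·BA·BA·CAA·BA·CAA·BA·BA·ACB·CAA·ACB·BA·BA·BA·ACB·CAA·CAA·BA·CAA·BA·BA·ACB·CAA·CAA·BA·CAA·BA·ACB·BA·BA·CAA·BA·BA·ACB·CAA·CAA·BA·CAA·BA·ACB·BA·BA·CAA·BA
    A ↦ BA
    B ↦ CAA
    C ↦ ACB

A->BA, B->CAA, C->ACB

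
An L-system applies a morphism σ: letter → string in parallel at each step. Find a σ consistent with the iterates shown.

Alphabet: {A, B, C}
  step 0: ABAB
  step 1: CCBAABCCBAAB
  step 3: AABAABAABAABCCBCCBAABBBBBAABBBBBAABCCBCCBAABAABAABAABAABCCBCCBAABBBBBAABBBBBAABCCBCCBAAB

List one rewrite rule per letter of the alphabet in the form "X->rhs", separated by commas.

  step 0 ⇒ step 1: ABAB ⇒ CCB·AAB·CCB·AAB
    A ↦ CCB
    B ↦ AAB
    C ↦ BB  (constrained at step 1)

A->CCB, B->AAB, C->BB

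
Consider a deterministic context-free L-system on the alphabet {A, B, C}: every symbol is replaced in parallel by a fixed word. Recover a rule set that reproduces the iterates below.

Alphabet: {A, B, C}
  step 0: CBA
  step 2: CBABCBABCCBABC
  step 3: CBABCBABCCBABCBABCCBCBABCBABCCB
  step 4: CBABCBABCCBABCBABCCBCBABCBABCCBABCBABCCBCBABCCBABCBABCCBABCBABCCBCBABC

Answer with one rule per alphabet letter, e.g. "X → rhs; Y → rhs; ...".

  step 3 ⇒ step 4: CBABCBABCCBABCBABCCBCBABCBABCCB ⇒ CB·ABC·B·ABC·CB·ABC·B·ABC·CB·CB·ABC·B·ABC·CB·ABC·B·ABC·CB·CB·ABC·CB·ABC·B·ABC·CB·ABC·B·ABC·CB·CB·ABC
    A ↦ B
    B ↦ ABC
    C ↦ CB

A->B, B->ABC, C->CB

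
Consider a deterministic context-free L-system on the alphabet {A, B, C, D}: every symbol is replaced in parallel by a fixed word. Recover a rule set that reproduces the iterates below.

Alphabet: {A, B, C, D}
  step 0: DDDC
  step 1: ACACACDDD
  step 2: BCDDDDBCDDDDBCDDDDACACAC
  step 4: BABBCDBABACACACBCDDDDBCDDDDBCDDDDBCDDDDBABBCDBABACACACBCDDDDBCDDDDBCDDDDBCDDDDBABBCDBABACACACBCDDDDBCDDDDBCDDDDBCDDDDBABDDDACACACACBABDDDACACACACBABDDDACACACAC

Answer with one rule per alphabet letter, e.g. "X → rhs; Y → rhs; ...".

  step 1 ⇒ step 2: ACACACDDD ⇒ BCD·DDD·BCD·DDD·BCD·DDD·AC·AC·AC
    A ↦ BCD
    C ↦ DDD
    D ↦ AC
    B ↦ BAB  (constrained at step 2)

A->BCD, B->BAB, C->DDD, D->AC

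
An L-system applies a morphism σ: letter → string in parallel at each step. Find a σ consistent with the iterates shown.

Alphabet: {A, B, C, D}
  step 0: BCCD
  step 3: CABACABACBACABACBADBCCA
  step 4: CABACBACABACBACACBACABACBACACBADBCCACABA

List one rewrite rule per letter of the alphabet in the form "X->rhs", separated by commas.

A->BA, B->C, C->CA, D->DB

  step 3 ⇒ step 4: CABACABACBACABACBADBCCA ⇒ CA·BA·C·BA·CA·BA·C·BA·CA·C·BA·CA·BA·C·BA·CA·C·BA·DB·C·CA·CA·BA
    A ↦ BA
    B ↦ C
    C ↦ CA
    D ↦ DB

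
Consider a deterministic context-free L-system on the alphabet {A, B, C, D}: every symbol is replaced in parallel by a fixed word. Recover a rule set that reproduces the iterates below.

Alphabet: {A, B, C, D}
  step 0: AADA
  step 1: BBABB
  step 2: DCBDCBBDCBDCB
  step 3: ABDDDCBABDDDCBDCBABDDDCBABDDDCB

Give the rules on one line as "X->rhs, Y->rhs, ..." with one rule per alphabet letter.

  step 2 ⇒ step 3: DCBDCBBDCBDCB ⇒ AB·DD·DCB·AB·DD·DCB·DCB·AB·DD·DCB·AB·DD·DCB
    B ↦ DCB
    C ↦ DD
    D ↦ AB
  step 0 ⇒ step 1: AADA ⇒ B·B·AB·B
    A ↦ B

A->B, B->DCB, C->DD, D->AB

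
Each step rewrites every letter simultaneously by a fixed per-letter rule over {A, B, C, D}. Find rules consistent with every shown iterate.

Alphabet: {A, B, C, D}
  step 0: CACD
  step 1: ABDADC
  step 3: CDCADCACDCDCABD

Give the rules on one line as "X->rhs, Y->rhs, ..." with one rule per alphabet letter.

  step 0 ⇒ step 1: CACD ⇒ A·BD·A·DC
    A ↦ BD
    C ↦ A
    D ↦ DC
    B ↦ C  (constrained at step 1)

A->BD, B->C, C->A, D->DC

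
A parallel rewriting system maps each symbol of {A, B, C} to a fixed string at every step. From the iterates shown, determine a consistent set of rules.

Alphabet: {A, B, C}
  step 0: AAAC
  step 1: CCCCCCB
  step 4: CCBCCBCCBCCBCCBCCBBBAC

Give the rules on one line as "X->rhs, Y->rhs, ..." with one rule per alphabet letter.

A->CC, B->AC, C->B

  step 0 ⇒ step 1: AAAC ⇒ CC·CC·CC·B
    A ↦ CC
    C ↦ B
    B ↦ AC  (constrained at step 1)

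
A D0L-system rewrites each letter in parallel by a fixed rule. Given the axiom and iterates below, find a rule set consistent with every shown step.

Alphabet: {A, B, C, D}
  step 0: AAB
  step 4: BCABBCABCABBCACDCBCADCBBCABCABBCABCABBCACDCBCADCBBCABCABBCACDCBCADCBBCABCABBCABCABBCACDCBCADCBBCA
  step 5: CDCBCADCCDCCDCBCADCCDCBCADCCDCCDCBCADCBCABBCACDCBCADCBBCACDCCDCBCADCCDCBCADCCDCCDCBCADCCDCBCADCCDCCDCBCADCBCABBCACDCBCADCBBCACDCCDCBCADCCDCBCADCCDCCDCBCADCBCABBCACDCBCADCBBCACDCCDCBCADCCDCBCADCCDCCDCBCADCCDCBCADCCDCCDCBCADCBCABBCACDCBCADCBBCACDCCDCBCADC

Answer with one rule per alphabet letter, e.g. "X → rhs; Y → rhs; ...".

A->DC, B->CDC, C->BCA, D->B

  step 4 ⇒ step 5: BCABBCABCABBCACDCBCADCBBCABCABBCABCABBCACDCBCADCBBCABCABBCACDCBCADCBBCABCABBCABCABBCACDCBCADCBBCA ⇒ CDC·BCA·DC·CDC·CDC·BCA·DC·CDC·BCA·DC·CDC·CDC·BCA·DC·BCA·B·BCA·CDC·BCA·DC·B·BCA·CDC·CDC·BCA·DC·CDC·BCA·DC·CDC·CDC·BCA·DC·CDC·BCA·DC·CDC·CDC·BCA·DC·BCA·B·BCA·CDC·BCA·DC·B·BCA·CDC·CDC·BCA·DC·CDC·BCA·DC·CDC·CDC·BCA·DC·BCA·B·BCA·CDC·BCA·DC·B·BCA·CDC·CDC·BCA·DC·CDC·BCA·DC·CDC·CDC·BCA·DC·CDC·BCA·DC·CDC·CDC·BCA·DC·BCA·B·BCA·CDC·BCA·DC·B·BCA·CDC·CDC·BCA·DC
    A ↦ DC
    B ↦ CDC
    C ↦ BCA
    D ↦ B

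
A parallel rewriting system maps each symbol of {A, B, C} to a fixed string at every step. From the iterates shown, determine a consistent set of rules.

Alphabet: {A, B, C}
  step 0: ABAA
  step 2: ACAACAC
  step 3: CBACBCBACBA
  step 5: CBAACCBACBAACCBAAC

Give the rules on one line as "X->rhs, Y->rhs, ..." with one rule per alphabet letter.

  step 2 ⇒ step 3: ACAACAC ⇒ CB·A·CB·CB·A·CB·A
    A ↦ CB
    C ↦ A
    B ↦ C  (constrained at step 0)

A->CB, B->C, C->A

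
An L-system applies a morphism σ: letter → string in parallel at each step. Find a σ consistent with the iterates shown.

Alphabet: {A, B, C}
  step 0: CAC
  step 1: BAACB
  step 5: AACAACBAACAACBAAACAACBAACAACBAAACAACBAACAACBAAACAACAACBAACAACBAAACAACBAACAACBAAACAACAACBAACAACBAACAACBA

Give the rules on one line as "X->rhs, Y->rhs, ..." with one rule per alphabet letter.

  step 0 ⇒ step 1: CAC ⇒ B·AAC·B
    A ↦ AAC
    C ↦ B
    B ↦ A  (constrained at step 1)

A->AAC, B->A, C->B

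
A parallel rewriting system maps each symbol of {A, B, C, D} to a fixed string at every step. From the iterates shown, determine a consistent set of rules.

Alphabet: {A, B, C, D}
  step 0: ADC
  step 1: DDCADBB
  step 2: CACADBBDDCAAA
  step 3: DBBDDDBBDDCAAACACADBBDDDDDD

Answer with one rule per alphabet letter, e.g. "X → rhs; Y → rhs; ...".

A->DD, B->A, C->DBB, D->CA

  step 2 ⇒ step 3: CACADBBDDCAAA ⇒ DBB·DD·DBB·DD·CA·A·A·CA·CA·DBB·DD·DD·DD
    A ↦ DD
    B ↦ A
    C ↦ DBB
    D ↦ CA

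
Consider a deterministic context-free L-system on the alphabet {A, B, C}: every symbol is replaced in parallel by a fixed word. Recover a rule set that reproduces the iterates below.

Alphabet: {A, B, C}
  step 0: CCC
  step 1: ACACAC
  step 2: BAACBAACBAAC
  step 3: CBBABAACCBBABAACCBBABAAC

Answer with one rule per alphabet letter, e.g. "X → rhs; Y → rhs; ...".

A->BA, B->CB, C->AC

  step 2 ⇒ step 3: BAACBAACBAAC ⇒ CB·BA·BA·AC·CB·BA·BA·AC·CB·BA·BA·AC
    A ↦ BA
    B ↦ CB
    C ↦ AC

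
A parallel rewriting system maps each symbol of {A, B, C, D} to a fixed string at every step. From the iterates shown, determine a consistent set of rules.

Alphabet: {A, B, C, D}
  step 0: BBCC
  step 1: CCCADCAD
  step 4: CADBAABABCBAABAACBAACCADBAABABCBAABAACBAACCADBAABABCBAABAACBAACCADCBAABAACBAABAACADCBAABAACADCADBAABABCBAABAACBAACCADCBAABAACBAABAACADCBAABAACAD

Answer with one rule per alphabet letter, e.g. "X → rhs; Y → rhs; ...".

A->BAA, B->C, C->CAD, D->BAB

  step 0 ⇒ step 1: BBCC ⇒ C·C·CAD·CAD
    B ↦ C
    C ↦ CAD
    A ↦ BAA  (constrained at step 1)
    D ↦ BAB  (constrained at step 1)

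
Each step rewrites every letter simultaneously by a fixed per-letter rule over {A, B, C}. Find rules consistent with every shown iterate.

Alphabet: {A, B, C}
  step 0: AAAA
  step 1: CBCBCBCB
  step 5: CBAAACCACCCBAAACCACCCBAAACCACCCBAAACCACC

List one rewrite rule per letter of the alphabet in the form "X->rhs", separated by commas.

A->CB, B->CC, C->A

  step 0 ⇒ step 1: AAAA ⇒ CB·CB·CB·CB
    A ↦ CB
    B ↦ CC  (constrained at step 1)
    C ↦ A  (constrained at step 1)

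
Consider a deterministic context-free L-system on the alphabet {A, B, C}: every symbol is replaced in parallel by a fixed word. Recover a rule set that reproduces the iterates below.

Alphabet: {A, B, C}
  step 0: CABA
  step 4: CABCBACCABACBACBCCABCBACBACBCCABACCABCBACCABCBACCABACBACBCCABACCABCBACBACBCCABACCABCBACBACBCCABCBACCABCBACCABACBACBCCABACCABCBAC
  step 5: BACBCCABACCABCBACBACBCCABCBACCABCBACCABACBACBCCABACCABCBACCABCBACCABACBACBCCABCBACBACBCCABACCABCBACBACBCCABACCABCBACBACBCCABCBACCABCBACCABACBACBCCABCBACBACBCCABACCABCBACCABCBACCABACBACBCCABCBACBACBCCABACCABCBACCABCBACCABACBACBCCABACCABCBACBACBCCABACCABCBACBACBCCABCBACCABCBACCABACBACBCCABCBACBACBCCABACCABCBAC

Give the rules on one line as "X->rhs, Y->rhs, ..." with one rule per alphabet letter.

A->BC, B->CA, C->BAC

  step 4 ⇒ step 5: CABCBACCABACBACBCCABCBACBACBCCABACCABCBACCABCBACCABACBACBCCABACCABCBACBACBCCABACCABCBACBACBCCABCBACCABCBACCABACBACBCCABACCABCBAC ⇒ BAC·BC·CA·BAC·CA·BC·BAC·BAC·BC·CA·BC·BAC·CA·BC·BAC·CA·BAC·BAC·BC·CA·BAC·CA·BC·BAC·CA·BC·BAC·CA·BAC·BAC·BC·CA·BC·BAC·BAC·BC·CA·BAC·CA·BC·BAC·BAC·BC·CA·BAC·CA·BC·BAC·BAC·BC·CA·BC·BAC·CA·BC·BAC·CA·BAC·BAC·BC·CA·BC·BAC·BAC·BC·CA·BAC·CA·BC·BAC·CA·BC·BAC·CA·BAC·BAC·BC·CA·BC·BAC·BAC·BC·CA·BAC·CA·BC·BAC·CA·BC·BAC·CA·BAC·BAC·BC·CA·BAC·CA·BC·BAC·BAC·BC·CA·BAC·CA·BC·BAC·BAC·BC·CA·BC·BAC·CA·BC·BAC·CA·BAC·BAC·BC·CA·BC·BAC·BAC·BC·CA·BAC·CA·BC·BAC
    A ↦ BC
    B ↦ CA
    C ↦ BAC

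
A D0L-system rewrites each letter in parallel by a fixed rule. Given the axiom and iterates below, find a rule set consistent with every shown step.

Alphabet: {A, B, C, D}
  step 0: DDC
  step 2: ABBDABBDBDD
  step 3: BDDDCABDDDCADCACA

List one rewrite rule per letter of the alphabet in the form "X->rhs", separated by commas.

  step 2 ⇒ step 3: ABBDABBDBDD ⇒ BD·D·D·CA·BD·D·D·CA·D·CA·CA
    A ↦ BD
    B ↦ D
    D ↦ CA
    C ↦ AB  (constrained at step 0)

A->BD, B->D, C->AB, D->CA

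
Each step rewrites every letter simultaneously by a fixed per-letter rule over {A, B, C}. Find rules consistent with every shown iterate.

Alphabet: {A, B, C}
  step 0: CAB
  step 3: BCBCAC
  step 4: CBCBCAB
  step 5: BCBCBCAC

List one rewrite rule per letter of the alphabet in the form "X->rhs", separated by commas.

  step 4 ⇒ step 5: CBCBCAB ⇒ B·C·B·C·B·CA·C
    A ↦ CA
    B ↦ C
    C ↦ B

A->CA, B->C, C->B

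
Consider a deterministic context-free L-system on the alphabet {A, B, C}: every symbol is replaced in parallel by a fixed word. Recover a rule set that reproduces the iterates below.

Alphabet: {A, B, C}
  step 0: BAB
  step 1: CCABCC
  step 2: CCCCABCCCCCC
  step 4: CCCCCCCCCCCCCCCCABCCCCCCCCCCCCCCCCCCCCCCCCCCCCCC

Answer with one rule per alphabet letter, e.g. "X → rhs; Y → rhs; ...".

A->AB, B->CC, C->CC

  step 1 ⇒ step 2: CCABCC ⇒ CC·CC·AB·CC·CC·CC
    A ↦ AB
    B ↦ CC
    C ↦ CC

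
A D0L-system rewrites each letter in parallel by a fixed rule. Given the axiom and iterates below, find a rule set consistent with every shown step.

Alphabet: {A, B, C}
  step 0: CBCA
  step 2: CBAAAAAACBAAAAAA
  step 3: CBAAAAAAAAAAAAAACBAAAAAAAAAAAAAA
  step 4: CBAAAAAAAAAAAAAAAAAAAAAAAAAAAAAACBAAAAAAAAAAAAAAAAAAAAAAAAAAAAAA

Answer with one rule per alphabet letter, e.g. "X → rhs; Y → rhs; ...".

  step 3 ⇒ step 4: CBAAAAAAAAAAAAAACBAAAAAAAAAAAAAA ⇒ CB·AA·AA·AA·AA·AA·AA·AA·AA·AA·AA·AA·AA·AA·AA·AA·CB·AA·AA·AA·AA·AA·AA·AA·AA·AA·AA·AA·AA·AA·AA·AA
    A ↦ AA
    B ↦ AA
    C ↦ CB

A->AA, B->AA, C->CB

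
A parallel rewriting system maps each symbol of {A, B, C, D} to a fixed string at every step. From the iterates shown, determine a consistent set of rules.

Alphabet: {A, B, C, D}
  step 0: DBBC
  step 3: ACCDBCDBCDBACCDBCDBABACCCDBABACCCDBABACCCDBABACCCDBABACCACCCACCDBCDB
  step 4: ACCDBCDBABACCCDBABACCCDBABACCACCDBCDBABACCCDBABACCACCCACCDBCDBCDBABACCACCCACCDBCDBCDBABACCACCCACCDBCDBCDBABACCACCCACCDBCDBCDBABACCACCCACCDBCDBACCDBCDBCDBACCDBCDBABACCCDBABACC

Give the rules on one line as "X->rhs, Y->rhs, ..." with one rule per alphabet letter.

A->AC, B->CC, C->CDB, D->ABA

  step 3 ⇒ step 4: ACCDBCDBCDBACCDBCDBABACCCDBABACCCDBABACCCDBABACCCDBABACCACCCACCDBCDB ⇒ AC·CDB·CDB·ABA·CC·CDB·ABA·CC·CDB·ABA·CC·AC·CDB·CDB·ABA·CC·CDB·ABA·CC·AC·CC·AC·CDB·CDB·CDB·ABA·CC·AC·CC·AC·CDB·CDB·CDB·ABA·CC·AC·CC·AC·CDB·CDB·CDB·ABA·CC·AC·CC·AC·CDB·CDB·CDB·ABA·CC·AC·CC·AC·CDB·CDB·AC·CDB·CDB·CDB·AC·CDB·CDB·ABA·CC·CDB·ABA·CC
    A ↦ AC
    B ↦ CC
    C ↦ CDB
    D ↦ ABA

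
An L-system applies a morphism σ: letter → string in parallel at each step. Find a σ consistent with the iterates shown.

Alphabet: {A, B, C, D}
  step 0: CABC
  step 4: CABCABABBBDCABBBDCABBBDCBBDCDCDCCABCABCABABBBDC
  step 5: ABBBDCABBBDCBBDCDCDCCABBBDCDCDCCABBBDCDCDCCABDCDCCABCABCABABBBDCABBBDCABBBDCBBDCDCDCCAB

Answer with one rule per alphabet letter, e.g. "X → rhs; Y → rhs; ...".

A->BB, B->DC, C->AB, D->C

  step 4 ⇒ step 5: CABCABABBBDCABBBDCABBBDCBBDCDCDCCABCABCABABBBDC ⇒ AB·BB·DC·AB·BB·DC·BB·DC·DC·DC·C·AB·BB·DC·DC·DC·C·AB·BB·DC·DC·DC·C·AB·DC·DC·C·AB·C·AB·C·AB·AB·BB·DC·AB·BB·DC·AB·BB·DC·BB·DC·DC·DC·C·AB
    A ↦ BB
    B ↦ DC
    C ↦ AB
    D ↦ C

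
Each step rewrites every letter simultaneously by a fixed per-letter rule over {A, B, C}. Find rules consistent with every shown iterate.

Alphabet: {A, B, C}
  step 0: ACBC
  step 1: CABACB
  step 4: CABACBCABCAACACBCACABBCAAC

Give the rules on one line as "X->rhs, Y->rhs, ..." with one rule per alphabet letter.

  step 0 ⇒ step 1: ACBC ⇒ CA·B·AC·B
    A ↦ CA
    B ↦ AC
    C ↦ B

A->CA, B->AC, C->B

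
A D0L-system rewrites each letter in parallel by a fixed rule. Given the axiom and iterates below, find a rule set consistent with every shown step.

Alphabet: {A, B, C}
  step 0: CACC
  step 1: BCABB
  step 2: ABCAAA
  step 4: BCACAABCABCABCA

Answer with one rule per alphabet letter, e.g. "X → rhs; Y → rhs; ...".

  step 1 ⇒ step 2: BCABB ⇒ A·B·CA·A·A
    A ↦ CA
    B ↦ A
    C ↦ B

A->CA, B->A, C->B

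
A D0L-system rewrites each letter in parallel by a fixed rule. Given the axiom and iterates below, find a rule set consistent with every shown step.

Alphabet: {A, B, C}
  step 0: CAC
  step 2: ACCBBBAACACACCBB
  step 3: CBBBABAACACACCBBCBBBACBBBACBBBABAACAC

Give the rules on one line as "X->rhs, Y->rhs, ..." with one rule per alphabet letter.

A->CBB, B->AC, C->BA

  step 2 ⇒ step 3: ACCBBBAACACACCBB ⇒ CBB·BA·BA·AC·AC·AC·CBB·CBB·BA·CBB·BA·CBB·BA·BA·AC·AC
    A ↦ CBB
    B ↦ AC
    C ↦ BA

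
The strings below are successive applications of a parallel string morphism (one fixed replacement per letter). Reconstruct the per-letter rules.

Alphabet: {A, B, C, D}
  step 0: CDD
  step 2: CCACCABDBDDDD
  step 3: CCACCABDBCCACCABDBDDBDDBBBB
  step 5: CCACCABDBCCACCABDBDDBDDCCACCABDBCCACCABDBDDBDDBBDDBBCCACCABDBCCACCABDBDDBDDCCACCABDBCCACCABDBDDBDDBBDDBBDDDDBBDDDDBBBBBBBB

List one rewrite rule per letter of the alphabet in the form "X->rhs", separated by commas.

A->BDB, B->DD, C->CCA, D->B

  step 2 ⇒ step 3: CCACCABDBDDDD ⇒ CCA·CCA·BDB·CCA·CCA·BDB·DD·B·DD·B·B·B·B
    A ↦ BDB
    B ↦ DD
    C ↦ CCA
    D ↦ B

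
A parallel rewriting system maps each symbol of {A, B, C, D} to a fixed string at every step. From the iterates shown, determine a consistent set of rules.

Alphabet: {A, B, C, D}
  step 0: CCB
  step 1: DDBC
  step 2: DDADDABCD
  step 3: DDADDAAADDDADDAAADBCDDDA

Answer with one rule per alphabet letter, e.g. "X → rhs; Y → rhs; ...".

A->AAD, B->BC, C->D, D->DDA

  step 2 ⇒ step 3: DDADDABCD ⇒ DDA·DDA·AAD·DDA·DDA·AAD·BC·D·DDA
    A ↦ AAD
    B ↦ BC
    C ↦ D
    D ↦ DDA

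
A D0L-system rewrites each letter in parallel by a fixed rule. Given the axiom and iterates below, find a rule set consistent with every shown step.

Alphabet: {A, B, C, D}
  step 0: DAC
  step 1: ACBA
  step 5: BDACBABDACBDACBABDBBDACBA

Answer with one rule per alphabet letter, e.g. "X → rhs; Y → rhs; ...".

A->B, B->BD, C->A, D->AC

  step 0 ⇒ step 1: DAC ⇒ AC·B·A
    A ↦ B
    C ↦ A
    D ↦ AC
    B ↦ BD  (constrained at step 1)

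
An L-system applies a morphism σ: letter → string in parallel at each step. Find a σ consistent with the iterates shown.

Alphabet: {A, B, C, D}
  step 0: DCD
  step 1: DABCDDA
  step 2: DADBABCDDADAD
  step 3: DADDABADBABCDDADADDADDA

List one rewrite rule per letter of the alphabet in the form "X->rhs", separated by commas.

A->D, B->BA, C->BCD, D->DA

  step 2 ⇒ step 3: DADBABCDDADAD ⇒ DA·D·DA·BA·D·BA·BCD·DA·DA·D·DA·D·DA
    A ↦ D
    B ↦ BA
    C ↦ BCD
    D ↦ DA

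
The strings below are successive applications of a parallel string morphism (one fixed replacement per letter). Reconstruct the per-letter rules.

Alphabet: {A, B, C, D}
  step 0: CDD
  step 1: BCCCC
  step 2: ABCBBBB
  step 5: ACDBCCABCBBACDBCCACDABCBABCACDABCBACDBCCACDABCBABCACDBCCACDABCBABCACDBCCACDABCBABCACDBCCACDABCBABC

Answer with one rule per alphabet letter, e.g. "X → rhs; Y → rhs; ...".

  step 1 ⇒ step 2: BCCCC ⇒ ABC·B·B·B·B
    B ↦ ABC
    C ↦ B
    A ↦ ACD  (constrained at step 2)
  step 0 ⇒ step 1: CDD ⇒ B·CC·CC
    D ↦ CC

A->ACD, B->ABC, C->B, D->CC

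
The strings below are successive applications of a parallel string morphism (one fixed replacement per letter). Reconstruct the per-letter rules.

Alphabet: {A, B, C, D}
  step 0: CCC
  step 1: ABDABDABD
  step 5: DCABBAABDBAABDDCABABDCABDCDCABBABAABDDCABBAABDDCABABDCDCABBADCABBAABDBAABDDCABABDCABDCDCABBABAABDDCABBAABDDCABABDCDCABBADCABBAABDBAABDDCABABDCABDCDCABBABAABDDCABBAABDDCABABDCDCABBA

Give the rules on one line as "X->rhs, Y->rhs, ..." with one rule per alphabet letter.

  step 0 ⇒ step 1: CCC ⇒ ABD·ABD·ABD
    C ↦ ABD
    A ↦ DC  (constrained at step 1)
    B ↦ AB  (constrained at step 1)
    D ↦ BA  (constrained at step 1)

A->DC, B->AB, C->ABD, D->BA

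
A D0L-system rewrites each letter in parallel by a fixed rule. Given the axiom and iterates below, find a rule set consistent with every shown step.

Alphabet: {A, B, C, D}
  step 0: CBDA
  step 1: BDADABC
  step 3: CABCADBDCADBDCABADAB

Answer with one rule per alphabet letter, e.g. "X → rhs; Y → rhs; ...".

  step 0 ⇒ step 1: CBDA ⇒ BD·AD·AB·C
    A ↦ C
    B ↦ AD
    C ↦ BD
    D ↦ AB

A->C, B->AD, C->BD, D->AB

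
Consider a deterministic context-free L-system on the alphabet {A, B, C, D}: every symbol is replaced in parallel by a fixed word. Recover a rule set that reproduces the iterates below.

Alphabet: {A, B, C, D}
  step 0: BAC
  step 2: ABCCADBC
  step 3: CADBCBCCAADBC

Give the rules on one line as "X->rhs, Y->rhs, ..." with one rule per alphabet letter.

  step 2 ⇒ step 3: ABCCADBC ⇒ CA·D·BC·BC·CA·A·D·BC
    A ↦ CA
    B ↦ D
    C ↦ BC
    D ↦ A

A->CA, B->D, C->BC, D->A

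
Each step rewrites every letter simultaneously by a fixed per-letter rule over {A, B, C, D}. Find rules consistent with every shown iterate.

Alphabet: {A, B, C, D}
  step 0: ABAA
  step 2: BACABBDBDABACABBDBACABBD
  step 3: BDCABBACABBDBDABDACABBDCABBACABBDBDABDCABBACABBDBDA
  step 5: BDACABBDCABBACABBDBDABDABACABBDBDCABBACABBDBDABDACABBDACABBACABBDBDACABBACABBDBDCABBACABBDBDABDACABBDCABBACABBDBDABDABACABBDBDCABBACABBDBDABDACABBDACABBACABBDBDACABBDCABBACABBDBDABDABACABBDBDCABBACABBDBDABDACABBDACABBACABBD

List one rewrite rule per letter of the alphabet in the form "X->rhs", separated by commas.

A->CAB, B->BD, C->BA, D->A

  step 2 ⇒ step 3: BACABBDBDABACABBDBACABBD ⇒ BD·CAB·BA·CAB·BD·BD·A·BD·A·CAB·BD·CAB·BA·CAB·BD·BD·A·BD·CAB·BA·CAB·BD·BD·A
    A ↦ CAB
    B ↦ BD
    C ↦ BA
    D ↦ A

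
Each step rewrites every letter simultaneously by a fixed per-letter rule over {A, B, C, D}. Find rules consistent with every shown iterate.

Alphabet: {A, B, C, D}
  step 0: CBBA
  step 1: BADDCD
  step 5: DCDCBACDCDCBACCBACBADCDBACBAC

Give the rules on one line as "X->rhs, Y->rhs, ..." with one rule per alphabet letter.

  step 0 ⇒ step 1: CBBA ⇒ BA·D·D·CD
    A ↦ CD
    B ↦ D
    C ↦ BA
    D ↦ C  (constrained at step 1)

A->CD, B->D, C->BA, D->C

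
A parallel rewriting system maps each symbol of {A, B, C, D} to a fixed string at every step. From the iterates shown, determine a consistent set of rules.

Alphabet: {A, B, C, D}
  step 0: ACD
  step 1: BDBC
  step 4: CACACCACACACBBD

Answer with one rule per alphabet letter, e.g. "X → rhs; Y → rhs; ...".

A->BD, B->CA, C->B, D->C

  step 0 ⇒ step 1: ACD ⇒ BD·B·C
    A ↦ BD
    C ↦ B
    D ↦ C
    B ↦ CA  (constrained at step 1)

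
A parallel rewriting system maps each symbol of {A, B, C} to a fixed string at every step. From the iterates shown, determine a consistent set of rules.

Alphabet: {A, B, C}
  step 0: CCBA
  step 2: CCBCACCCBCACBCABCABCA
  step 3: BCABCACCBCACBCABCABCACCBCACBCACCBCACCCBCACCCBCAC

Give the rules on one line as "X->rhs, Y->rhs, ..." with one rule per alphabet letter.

A->C, B->CC, C->BCA

  step 2 ⇒ step 3: CCBCACCCBCACBCABCABCA ⇒ BCA·BCA·CC·BCA·C·BCA·BCA·BCA·CC·BCA·C·BCA·CC·BCA·C·CC·BCA·C·CC·BCA·C
    A ↦ C
    B ↦ CC
    C ↦ BCA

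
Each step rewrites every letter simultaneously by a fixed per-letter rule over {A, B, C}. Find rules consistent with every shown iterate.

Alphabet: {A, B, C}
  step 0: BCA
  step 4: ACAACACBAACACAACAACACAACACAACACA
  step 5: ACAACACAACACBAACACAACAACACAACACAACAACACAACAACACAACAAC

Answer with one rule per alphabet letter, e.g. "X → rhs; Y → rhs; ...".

  step 4 ⇒ step 5: ACAACACBAACACAACAACACAACACAACACA ⇒ AC·A·AC·AC·A·AC·A·CBA·AC·AC·A·AC·A·AC·AC·A·AC·AC·A·AC·A·AC·AC·A·AC·A·AC·AC·A·AC·A·AC
    A ↦ AC
    B ↦ CBA
    C ↦ A

A->AC, B->CBA, C->A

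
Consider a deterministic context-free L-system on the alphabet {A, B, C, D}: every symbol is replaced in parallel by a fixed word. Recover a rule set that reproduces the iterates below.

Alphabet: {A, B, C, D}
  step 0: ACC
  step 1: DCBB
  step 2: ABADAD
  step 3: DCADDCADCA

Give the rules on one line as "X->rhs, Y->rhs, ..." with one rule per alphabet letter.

  step 2 ⇒ step 3: ABADAD ⇒ DC·AD·DC·A·DC·A
    A ↦ DC
    B ↦ AD
    D ↦ A
  step 0 ⇒ step 1: ACC ⇒ DC·B·B
    C ↦ B

A->DC, B->AD, C->B, D->A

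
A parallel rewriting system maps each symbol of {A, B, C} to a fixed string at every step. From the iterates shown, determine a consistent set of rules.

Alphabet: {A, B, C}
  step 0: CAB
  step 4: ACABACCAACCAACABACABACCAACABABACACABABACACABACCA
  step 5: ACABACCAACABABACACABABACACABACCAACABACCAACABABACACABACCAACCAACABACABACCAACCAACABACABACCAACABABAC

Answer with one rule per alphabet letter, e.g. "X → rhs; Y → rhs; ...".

  step 4 ⇒ step 5: ACABACCAACCAACABACABACCAACABABACACABABACACABACCA ⇒ AC·AB·AC·CA·AC·AB·AB·AC·AC·AB·AB·AC·AC·AB·AC·CA·AC·AB·AC·CA·AC·AB·AB·AC·AC·AB·AC·CA·AC·CA·AC·AB·AC·AB·AC·CA·AC·CA·AC·AB·AC·AB·AC·CA·AC·AB·AB·AC
    A ↦ AC
    B ↦ CA
    C ↦ AB

A->AC, B->CA, C->AB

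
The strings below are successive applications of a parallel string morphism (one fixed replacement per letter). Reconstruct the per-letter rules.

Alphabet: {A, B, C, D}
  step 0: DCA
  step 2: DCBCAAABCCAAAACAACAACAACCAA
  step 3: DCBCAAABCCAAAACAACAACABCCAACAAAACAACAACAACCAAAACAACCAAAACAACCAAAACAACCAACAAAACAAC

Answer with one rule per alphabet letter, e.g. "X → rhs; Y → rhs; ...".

A->AAC, B->ABC, C->CAA, D->DCB

  step 2 ⇒ step 3: DCBCAAABCCAAAACAACAACAACCAA ⇒ DCB·CAA·ABC·CAA·AAC·AAC·AAC·ABC·CAA·CAA·AAC·AAC·AAC·AAC·CAA·AAC·AAC·CAA·AAC·AAC·CAA·AAC·AAC·CAA·CAA·AAC·AAC
    A ↦ AAC
    B ↦ ABC
    C ↦ CAA
    D ↦ DCB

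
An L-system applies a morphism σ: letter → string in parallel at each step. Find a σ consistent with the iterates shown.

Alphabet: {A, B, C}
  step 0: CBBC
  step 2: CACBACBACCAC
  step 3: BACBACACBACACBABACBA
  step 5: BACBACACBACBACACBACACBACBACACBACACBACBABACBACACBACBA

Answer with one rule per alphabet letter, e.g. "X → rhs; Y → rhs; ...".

  step 2 ⇒ step 3: CACBACBACCAC ⇒ BA·C·BA·CA·C·BA·CA·C·BA·BA·C·BA
    A ↦ C
    B ↦ CA
    C ↦ BA

A->C, B->CA, C->BA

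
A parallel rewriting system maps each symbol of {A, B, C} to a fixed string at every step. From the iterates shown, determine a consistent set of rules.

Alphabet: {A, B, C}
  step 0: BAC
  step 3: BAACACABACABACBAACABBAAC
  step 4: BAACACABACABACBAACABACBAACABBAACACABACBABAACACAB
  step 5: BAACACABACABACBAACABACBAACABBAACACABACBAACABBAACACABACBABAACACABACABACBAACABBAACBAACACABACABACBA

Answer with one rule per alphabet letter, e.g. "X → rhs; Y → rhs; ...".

  step 4 ⇒ step 5: BAACACABACABACBAACABACBAACABBAACACABACBABAACACAB ⇒ BA·AC·AC·AB·AC·AB·AC·BA·AC·AB·AC·BA·AC·AB·BA·AC·AC·AB·AC·BA·AC·AB·BA·AC·AC·AB·AC·BA·BA·AC·AC·AB·AC·AB·AC·BA·AC·AB·BA·AC·BA·AC·AC·AB·AC·AB·AC·BA
    A ↦ AC
    B ↦ BA
    C ↦ AB

A->AC, B->BA, C->AB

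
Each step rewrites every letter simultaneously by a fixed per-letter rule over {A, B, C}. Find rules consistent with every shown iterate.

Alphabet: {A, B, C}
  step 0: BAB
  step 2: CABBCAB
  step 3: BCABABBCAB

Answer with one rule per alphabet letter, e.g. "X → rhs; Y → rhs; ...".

  step 2 ⇒ step 3: CABBCAB ⇒ B·C·AB·AB·B·C·AB
    A ↦ C
    B ↦ AB
    C ↦ B

A->C, B->AB, C->B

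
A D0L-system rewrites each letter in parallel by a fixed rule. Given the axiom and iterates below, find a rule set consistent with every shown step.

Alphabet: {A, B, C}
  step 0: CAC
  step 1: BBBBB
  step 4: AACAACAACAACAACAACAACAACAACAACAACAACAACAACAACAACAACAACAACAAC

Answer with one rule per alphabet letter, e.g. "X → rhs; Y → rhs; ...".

A->B, B->AAC, C->BB

  step 0 ⇒ step 1: CAC ⇒ BB·B·BB
    A ↦ B
    C ↦ BB
    B ↦ AAC  (constrained at step 1)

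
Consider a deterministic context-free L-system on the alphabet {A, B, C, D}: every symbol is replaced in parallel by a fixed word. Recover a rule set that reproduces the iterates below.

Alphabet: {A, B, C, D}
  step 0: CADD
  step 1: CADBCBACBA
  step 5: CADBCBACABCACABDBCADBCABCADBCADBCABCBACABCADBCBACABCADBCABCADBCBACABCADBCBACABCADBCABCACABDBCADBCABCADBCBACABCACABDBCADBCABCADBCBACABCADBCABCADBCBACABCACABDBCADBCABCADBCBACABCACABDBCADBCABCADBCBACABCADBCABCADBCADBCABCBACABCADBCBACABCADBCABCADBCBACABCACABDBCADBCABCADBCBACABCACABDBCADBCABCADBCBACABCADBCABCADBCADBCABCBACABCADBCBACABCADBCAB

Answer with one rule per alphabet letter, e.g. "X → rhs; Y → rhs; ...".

A->DB, B->CAB, C->CA, D->CBA

  step 0 ⇒ step 1: CADD ⇒ CA·DB·CBA·CBA
    A ↦ DB
    C ↦ CA
    D ↦ CBA
    B ↦ CAB  (constrained at step 1)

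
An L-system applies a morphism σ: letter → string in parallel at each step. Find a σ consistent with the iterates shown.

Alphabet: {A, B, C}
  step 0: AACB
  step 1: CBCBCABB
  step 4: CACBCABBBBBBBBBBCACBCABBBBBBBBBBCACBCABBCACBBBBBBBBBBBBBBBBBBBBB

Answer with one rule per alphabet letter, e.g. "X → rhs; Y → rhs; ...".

  step 0 ⇒ step 1: AACB ⇒ CB·CB·CA·BB
    A ↦ CB
    B ↦ BB
    C ↦ CA

A->CB, B->BB, C->CA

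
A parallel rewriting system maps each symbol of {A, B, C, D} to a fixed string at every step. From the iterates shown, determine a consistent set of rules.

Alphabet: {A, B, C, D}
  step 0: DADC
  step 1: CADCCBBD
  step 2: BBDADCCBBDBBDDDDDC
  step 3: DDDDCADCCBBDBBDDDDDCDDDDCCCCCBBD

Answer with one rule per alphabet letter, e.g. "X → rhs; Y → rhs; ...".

A->ADC, B->DD, C->BBD, D->C

  step 2 ⇒ step 3: BBDADCCBBDBBDDDDDC ⇒ DD·DD·C·ADC·C·BBD·BBD·DD·DD·C·DD·DD·C·C·C·C·C·BBD
    A ↦ ADC
    B ↦ DD
    C ↦ BBD
    D ↦ C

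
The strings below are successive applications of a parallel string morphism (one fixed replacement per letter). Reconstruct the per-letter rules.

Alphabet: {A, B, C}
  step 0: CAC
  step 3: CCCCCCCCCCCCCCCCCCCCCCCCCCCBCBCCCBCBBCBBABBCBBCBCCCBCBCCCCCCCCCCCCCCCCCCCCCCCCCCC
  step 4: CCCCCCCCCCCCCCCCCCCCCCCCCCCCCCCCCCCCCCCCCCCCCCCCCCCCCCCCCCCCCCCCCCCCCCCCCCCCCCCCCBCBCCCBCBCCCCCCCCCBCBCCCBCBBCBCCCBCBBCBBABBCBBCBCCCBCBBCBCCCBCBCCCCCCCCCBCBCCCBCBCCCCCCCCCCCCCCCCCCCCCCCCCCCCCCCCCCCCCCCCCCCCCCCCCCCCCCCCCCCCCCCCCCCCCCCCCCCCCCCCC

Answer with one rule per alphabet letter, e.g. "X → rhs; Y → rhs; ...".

  step 3 ⇒ step 4: CCCCCCCCCCCCCCCCCCCCCCCCCCCBCBCCCBCBBCBBABBCBBCBCCCBCBCCCCCCCCCCCCCCCCCCCCCCCCCCC ⇒ CCC·CCC·CCC·CCC·CCC·CCC·CCC·CCC·CCC·CCC·CCC·CCC·CCC·CCC·CCC·CCC·CCC·CCC·CCC·CCC·CCC·CCC·CCC·CCC·CCC·CCC·CCC·BCB·CCC·BCB·CCC·CCC·CCC·BCB·CCC·BCB·BCB·CCC·BCB·BCB·BAB·BCB·BCB·CCC·BCB·BCB·CCC·BCB·CCC·CCC·CCC·BCB·CCC·BCB·CCC·CCC·CCC·CCC·CCC·CCC·CCC·CCC·CCC·CCC·CCC·CCC·CCC·CCC·CCC·CCC·CCC·CCC·CCC·CCC·CCC·CCC·CCC·CCC·CCC·CCC·CCC
    A ↦ BAB
    B ↦ BCB
    C ↦ CCC

A->BAB, B->BCB, C->CCC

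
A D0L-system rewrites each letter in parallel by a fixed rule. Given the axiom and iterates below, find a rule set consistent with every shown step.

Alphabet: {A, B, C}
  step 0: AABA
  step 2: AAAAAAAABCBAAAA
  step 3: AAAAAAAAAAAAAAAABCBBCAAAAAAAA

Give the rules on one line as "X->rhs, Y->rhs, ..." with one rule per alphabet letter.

A->AA, B->BC, C->B

  step 2 ⇒ step 3: AAAAAAAABCBAAAA ⇒ AA·AA·AA·AA·AA·AA·AA·AA·BC·B·BC·AA·AA·AA·AA
    A ↦ AA
    B ↦ BC
    C ↦ B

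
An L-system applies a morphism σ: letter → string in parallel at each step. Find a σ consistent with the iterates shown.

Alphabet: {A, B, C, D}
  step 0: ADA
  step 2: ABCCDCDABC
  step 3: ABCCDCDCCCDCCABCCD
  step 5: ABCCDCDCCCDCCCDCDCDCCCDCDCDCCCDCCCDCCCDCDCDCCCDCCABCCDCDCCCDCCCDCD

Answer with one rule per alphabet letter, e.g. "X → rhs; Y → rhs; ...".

A->AB, B->C, C->CD, D->CC

  step 2 ⇒ step 3: ABCCDCDABC ⇒ AB·C·CD·CD·CC·CD·CC·AB·C·CD
    A ↦ AB
    B ↦ C
    C ↦ CD
    D ↦ CC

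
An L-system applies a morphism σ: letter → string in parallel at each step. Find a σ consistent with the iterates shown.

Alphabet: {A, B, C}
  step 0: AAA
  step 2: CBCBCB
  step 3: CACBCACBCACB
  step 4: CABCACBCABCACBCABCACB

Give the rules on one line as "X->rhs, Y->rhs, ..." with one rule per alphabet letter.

  step 3 ⇒ step 4: CACBCACBCACB ⇒ CA·B·CA·CB·CA·B·CA·CB·CA·B·CA·CB
    A ↦ B
    B ↦ CB
    C ↦ CA

A->B, B->CB, C->CA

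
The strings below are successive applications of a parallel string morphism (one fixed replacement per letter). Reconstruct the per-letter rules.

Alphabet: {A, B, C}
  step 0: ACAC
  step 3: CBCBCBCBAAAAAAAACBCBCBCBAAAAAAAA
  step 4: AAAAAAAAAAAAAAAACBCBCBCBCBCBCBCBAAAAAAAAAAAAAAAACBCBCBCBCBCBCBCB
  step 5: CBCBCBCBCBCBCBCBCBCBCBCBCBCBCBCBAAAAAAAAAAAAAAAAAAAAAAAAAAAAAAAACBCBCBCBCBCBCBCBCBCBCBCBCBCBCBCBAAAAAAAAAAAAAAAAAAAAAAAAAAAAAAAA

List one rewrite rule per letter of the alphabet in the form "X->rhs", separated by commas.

A->CB, B->AA, C->AA

  step 4 ⇒ step 5: AAAAAAAAAAAAAAAACBCBCBCBCBCBCBCBAAAAAAAAAAAAAAAACBCBCBCBCBCBCBCB ⇒ CB·CB·CB·CB·CB·CB·CB·CB·CB·CB·CB·CB·CB·CB·CB·CB·AA·AA·AA·AA·AA·AA·AA·AA·AA·AA·AA·AA·AA·AA·AA·AA·CB·CB·CB·CB·CB·CB·CB·CB·CB·CB·CB·CB·CB·CB·CB·CB·AA·AA·AA·AA·AA·AA·AA·AA·AA·AA·AA·AA·AA·AA·AA·AA
    A ↦ CB
    B ↦ AA
    C ↦ AA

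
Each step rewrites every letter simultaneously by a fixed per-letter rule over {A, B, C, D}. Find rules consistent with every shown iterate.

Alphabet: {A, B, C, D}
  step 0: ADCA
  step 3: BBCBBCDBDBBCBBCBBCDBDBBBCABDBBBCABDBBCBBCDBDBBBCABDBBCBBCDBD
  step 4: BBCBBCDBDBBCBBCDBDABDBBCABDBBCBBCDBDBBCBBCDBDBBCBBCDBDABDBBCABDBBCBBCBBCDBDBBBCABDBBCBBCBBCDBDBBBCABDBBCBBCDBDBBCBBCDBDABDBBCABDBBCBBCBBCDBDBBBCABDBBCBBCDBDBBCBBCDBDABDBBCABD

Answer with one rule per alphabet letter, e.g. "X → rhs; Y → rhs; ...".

  step 3 ⇒ step 4: BBCBBCDBDBBCBBCBBCDBDBBBCABDBBBCABDBBCBBCDBDBBBCABDBBCBBCDBD ⇒ BBC·BBC·DBD·BBC·BBC·DBD·ABD·BBC·ABD·BBC·BBC·DBD·BBC·BBC·DBD·BBC·BBC·DBD·ABD·BBC·ABD·BBC·BBC·BBC·DBD·B·BBC·ABD·BBC·BBC·BBC·DBD·B·BBC·ABD·BBC·BBC·DBD·BBC·BBC·DBD·ABD·BBC·ABD·BBC·BBC·BBC·DBD·B·BBC·ABD·BBC·BBC·DBD·BBC·BBC·DBD·ABD·BBC·ABD
    A ↦ B
    B ↦ BBC
    C ↦ DBD
    D ↦ ABD

A->B, B->BBC, C->DBD, D->ABD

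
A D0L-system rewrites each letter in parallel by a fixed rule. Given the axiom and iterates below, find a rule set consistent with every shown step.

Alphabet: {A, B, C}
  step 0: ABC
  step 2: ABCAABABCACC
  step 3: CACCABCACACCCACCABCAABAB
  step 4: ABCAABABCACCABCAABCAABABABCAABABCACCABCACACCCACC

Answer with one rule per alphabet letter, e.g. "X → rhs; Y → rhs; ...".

  step 3 ⇒ step 4: CACCABCACACCCACCABCAABAB ⇒ AB·CA·AB·AB·CA·CC·AB·CA·AB·CA·AB·AB·AB·CA·AB·AB·CA·CC·AB·CA·CA·CC·CA·CC
    A ↦ CA
    B ↦ CC
    C ↦ AB

A->CA, B->CC, C->AB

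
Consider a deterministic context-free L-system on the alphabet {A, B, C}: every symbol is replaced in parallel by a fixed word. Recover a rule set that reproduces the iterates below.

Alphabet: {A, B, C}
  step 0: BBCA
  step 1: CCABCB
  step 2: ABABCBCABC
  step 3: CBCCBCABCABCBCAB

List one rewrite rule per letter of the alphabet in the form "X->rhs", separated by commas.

A->CB, B->C, C->AB

  step 2 ⇒ step 3: ABABCBCABC ⇒ CB·C·CB·C·AB·C·AB·CB·C·AB
    A ↦ CB
    B ↦ C
    C ↦ AB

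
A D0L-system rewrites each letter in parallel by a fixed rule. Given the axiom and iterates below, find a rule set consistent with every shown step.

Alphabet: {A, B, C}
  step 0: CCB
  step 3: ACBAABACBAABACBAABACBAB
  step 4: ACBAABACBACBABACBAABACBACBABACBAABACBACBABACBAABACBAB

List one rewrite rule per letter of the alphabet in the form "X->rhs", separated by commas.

A->ACB, B->AB, C->A

  step 3 ⇒ step 4: ACBAABACBAABACBAABACBAB ⇒ ACB·A·AB·ACB·ACB·AB·ACB·A·AB·ACB·ACB·AB·ACB·A·AB·ACB·ACB·AB·ACB·A·AB·ACB·AB
    A ↦ ACB
    B ↦ AB
    C ↦ A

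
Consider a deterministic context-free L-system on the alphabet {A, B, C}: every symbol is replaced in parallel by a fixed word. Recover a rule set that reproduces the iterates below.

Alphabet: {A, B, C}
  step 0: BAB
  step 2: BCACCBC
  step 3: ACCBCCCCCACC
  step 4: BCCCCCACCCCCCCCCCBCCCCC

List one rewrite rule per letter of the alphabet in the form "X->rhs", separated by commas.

A->BC, B->A, C->CC

  step 3 ⇒ step 4: ACCBCCCCCACC ⇒ BC·CC·CC·A·CC·CC·CC·CC·CC·BC·CC·CC
    A ↦ BC
    B ↦ A
    C ↦ CC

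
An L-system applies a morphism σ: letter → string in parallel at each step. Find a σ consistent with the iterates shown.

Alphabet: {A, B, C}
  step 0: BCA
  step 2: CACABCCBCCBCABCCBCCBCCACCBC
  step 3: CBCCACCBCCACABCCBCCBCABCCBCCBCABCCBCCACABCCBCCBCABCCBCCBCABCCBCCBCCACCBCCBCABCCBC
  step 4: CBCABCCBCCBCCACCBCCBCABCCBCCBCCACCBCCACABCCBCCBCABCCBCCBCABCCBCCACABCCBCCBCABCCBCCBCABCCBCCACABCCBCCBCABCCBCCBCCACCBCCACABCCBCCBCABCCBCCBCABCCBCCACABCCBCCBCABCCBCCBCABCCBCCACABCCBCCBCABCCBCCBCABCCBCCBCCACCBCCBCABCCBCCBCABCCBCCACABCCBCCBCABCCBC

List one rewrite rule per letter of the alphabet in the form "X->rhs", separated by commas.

  step 3 ⇒ step 4: CBCCACCBCCACABCCBCCBCABCCBCCBCABCCBCCACABCCBCCBCABCCBCCBCABCCBCCBCCACCBCCBCABCCBC ⇒ CBC·ABC·CBC·CBC·CAC·CBC·CBC·ABC·CBC·CBC·CAC·CBC·CAC·ABC·CBC·CBC·ABC·CBC·CBC·ABC·CBC·CAC·ABC·CBC·CBC·ABC·CBC·CBC·ABC·CBC·CAC·ABC·CBC·CBC·ABC·CBC·CBC·CAC·CBC·CAC·ABC·CBC·CBC·ABC·CBC·CBC·ABC·CBC·CAC·ABC·CBC·CBC·ABC·CBC·CBC·ABC·CBC·CAC·ABC·CBC·CBC·ABC·CBC·CBC·ABC·CBC·CBC·CAC·CBC·CBC·ABC·CBC·CBC·ABC·CBC·CAC·ABC·CBC·CBC·ABC·CBC
    A ↦ CAC
    B ↦ ABC
    C ↦ CBC

A->CAC, B->ABC, C->CBC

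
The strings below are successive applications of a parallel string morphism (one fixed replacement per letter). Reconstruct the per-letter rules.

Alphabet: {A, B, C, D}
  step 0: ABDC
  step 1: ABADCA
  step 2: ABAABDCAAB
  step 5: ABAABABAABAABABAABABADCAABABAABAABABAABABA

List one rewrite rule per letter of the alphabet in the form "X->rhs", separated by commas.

A->AB, B->A, C->A, D->DC

  step 1 ⇒ step 2: ABADCA ⇒ AB·A·AB·DC·A·AB
    A ↦ AB
    B ↦ A
    C ↦ A
    D ↦ DC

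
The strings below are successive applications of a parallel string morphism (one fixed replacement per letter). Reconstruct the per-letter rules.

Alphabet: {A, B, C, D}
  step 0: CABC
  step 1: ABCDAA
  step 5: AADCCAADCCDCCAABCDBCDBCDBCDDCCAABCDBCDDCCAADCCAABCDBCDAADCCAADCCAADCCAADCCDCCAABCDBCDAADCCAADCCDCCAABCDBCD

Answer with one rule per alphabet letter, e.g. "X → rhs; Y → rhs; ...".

  step 0 ⇒ step 1: CABC ⇒ A·BCD·A·A
    A ↦ BCD
    B ↦ A
    C ↦ A
    D ↦ DCC  (constrained at step 1)

A->BCD, B->A, C->A, D->DCC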